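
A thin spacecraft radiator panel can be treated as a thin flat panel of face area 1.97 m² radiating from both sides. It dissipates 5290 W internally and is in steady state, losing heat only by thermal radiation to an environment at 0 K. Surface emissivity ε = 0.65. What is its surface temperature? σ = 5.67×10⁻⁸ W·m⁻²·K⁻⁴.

T ≈ 437 K

Steady state: internal power = radiated power, P = εσA T⁴.
Radiating area A = 2·1.97 = 3.940 m².
T⁴ = P/(εσA) = 5290/(0.65·5.67×10⁻⁸·3.940) = 3.643×10¹⁰ K⁴.
T = (3.643×10¹⁰)^(1/4).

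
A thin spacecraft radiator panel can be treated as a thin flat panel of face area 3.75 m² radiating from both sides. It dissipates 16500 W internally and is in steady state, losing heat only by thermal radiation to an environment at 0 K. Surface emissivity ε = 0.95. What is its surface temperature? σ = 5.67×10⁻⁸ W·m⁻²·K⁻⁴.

Steady state: internal power = radiated power, P = εσA T⁴.
Radiating area A = 2·3.75 = 7.500 m².
T⁴ = P/(εσA) = 16500/(0.95·5.67×10⁻⁸·7.500) = 4.084×10¹⁰ K⁴.
T = (4.084×10¹⁰)^(1/4).

T ≈ 450 K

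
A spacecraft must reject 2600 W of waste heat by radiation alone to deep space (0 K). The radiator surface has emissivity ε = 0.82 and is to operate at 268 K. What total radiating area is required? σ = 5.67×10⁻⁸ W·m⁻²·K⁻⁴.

A ≈ 10.8 m²

P = εσA T⁴ ⇒ A = P/(εσT⁴).
T⁴ = 5.159×10⁹ K⁴.
A = 2600/(0.82 × 5.67×10⁻⁸ × 5.159×10⁹).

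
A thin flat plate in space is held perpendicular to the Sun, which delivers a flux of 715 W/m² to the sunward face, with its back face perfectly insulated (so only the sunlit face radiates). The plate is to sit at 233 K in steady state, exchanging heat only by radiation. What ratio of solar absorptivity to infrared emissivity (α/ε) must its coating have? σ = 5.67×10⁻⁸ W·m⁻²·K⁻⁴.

α/ε ≈ 0.234

Balance: αS·A = εσ·1A·T⁴ ⇒ α/ε = σT⁴/S.
α/ε = 5.67×10⁻⁸·(233)⁴/715 = 5.67×10⁻⁸·2.947×10⁹/715.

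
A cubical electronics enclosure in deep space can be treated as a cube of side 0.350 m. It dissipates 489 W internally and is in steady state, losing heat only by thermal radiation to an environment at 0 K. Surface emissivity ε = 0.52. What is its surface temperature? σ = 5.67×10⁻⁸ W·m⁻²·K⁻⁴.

T ≈ 388 K

Steady state: internal power = radiated power, P = εσA T⁴.
Radiating area A = 6L² = 0.7350 m².
T⁴ = P/(εσA) = 489/(0.52·5.67×10⁻⁸·0.7350) = 2.256×10¹⁰ K⁴.
T = (2.256×10¹⁰)^(1/4).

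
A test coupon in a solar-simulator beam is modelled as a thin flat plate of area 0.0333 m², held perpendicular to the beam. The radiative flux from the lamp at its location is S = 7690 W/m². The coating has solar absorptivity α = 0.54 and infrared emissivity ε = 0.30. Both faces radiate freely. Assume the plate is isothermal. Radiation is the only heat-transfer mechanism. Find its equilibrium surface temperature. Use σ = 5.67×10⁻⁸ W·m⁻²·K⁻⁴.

T ≈ 591 K

At equilibrium, absorbed power = emitted power.
Absorbing cross-section = A = 0.03330 m²; emitting surface = 2A = 0.06660 m² (ratio 2).
αS·A_cross = εσ·A_surf·T⁴  ⇒  T⁴ = αS/(ε·2σ).
T⁴ = 0.540·7690/(0.30·2·5.67×10⁻⁸) = 1.221×10¹¹ K⁴.
T = (1.221×10¹¹)^(1/4).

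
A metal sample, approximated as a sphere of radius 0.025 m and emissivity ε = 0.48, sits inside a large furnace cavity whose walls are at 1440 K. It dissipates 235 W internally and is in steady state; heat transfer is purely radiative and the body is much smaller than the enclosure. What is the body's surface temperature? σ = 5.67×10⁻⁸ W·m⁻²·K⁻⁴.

T ≈ 1520 K

For a small grey body in a large enclosure, net radiated power = εσA(T⁴ − T_w⁴).
Steady state: P = εσA(T⁴ − T_w⁴) with A = 4πr² = 0.007854 m².
T⁴ = P/(εσA) + T_w⁴ = 235/(0.48·5.67×10⁻⁸·0.007854) + (1440)⁴
    = 1.099×10¹² + 4.300×10¹² = 5.399×10¹² K⁴.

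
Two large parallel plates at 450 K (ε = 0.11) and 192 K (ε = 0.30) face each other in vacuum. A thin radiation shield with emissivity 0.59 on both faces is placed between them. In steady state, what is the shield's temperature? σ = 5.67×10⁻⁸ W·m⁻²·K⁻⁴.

In steady state the net flux on the hot side equals that on the cold side.
σ(T₁⁴−T_s⁴)/D₁ = σ(T_s⁴−T₂⁴)/D₂, with D₁ = 1/ε₁+1/ε_s−1 = 9.786, D₂ = 1/ε_s+1/ε₂−1 = 4.028.
Solve for T_s⁴: T_s⁴ = (D₂·T₁⁴ + D₁·T₂⁴)/(D₁+D₂) = 1.292×10¹⁰ K⁴.

T_s ≈ 337 K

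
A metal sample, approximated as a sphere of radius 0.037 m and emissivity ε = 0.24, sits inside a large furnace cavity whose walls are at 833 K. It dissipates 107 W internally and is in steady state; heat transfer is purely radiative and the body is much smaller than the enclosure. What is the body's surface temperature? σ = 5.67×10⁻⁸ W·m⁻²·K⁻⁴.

T ≈ 984 K

For a small grey body in a large enclosure, net radiated power = εσA(T⁴ − T_w⁴).
Steady state: P = εσA(T⁴ − T_w⁴) with A = 4πr² = 0.01720 m².
T⁴ = P/(εσA) + T_w⁴ = 107/(0.24·5.67×10⁻⁸·0.01720) + (833)⁴
    = 4.571×10¹¹ + 4.815×10¹¹ = 9.385×10¹¹ K⁴.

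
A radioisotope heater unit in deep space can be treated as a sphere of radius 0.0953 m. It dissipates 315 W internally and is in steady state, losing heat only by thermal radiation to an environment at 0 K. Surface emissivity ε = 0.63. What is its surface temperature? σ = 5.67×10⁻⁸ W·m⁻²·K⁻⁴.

Steady state: internal power = radiated power, P = εσA T⁴.
Radiating area A = 4πr² = 0.1141 m².
T⁴ = P/(εσA) = 315/(0.63·5.67×10⁻⁸·0.1141) = 7.727×10¹⁰ K⁴.
T = (7.727×10¹⁰)^(1/4).

T ≈ 527 K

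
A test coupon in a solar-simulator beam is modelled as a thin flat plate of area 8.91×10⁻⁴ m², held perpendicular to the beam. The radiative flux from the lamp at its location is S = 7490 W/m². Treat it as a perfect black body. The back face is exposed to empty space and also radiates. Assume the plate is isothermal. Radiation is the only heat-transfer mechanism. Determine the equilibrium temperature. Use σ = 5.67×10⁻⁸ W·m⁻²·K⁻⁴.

T ≈ 507 K

At equilibrium, absorbed power = emitted power.
Absorbing cross-section = A = 8.910×10⁻⁴ m²; emitting surface = 2A = 0.001782 m² (ratio 2).
S·A_cross = εσ·A_surf·T⁴  ⇒  T⁴ = S/(2σ).
T⁴ = 1.00·7490/(2·5.67×10⁻⁸) = 6.605×10¹⁰ K⁴.
T = (6.605×10¹⁰)^(1/4).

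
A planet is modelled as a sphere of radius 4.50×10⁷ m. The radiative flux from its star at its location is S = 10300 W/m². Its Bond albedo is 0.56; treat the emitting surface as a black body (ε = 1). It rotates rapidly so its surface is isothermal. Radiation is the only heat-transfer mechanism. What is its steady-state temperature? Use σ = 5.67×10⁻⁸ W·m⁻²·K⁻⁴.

At equilibrium, absorbed power = emitted power.
Absorbing cross-section = πr² = 6.362×10¹⁵ m²; emitting surface = 4πr² = 2.545×10¹⁶ m² (ratio 4).
(1−a)S·A_cross = εσ·A_surf·T⁴  ⇒  T⁴ = (1−a)S/(4σ).
T⁴ = 0.440·10300/(4·5.67×10⁻⁸) = 1.998×10¹⁰ K⁴.
T = (1.998×10¹⁰)^(1/4).

T ≈ 376 K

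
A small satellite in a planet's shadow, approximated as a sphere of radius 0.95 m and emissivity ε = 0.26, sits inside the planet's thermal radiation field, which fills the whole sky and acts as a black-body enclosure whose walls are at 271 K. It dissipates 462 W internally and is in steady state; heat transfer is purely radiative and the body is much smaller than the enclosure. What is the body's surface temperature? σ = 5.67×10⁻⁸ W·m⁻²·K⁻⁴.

T ≈ 301 K

For a small grey body in a large enclosure, net radiated power = εσA(T⁴ − T_w⁴).
Steady state: P = εσA(T⁴ − T_w⁴) with A = 4πr² = 11.34 m².
T⁴ = P/(εσA) + T_w⁴ = 462/(0.26·5.67×10⁻⁸·11.34) + (271)⁴
    = 2.763×10⁹ + 5.394×10⁹ = 8.157×10⁹ K⁴.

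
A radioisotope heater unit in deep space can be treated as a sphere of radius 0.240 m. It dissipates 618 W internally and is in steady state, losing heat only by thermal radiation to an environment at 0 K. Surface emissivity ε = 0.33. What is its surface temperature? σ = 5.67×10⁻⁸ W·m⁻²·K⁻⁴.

T ≈ 462 K

Steady state: internal power = radiated power, P = εσA T⁴.
Radiating area A = 4πr² = 0.7238 m².
T⁴ = P/(εσA) = 618/(0.33·5.67×10⁻⁸·0.7238) = 4.563×10¹⁰ K⁴.
T = (4.563×10¹⁰)^(1/4).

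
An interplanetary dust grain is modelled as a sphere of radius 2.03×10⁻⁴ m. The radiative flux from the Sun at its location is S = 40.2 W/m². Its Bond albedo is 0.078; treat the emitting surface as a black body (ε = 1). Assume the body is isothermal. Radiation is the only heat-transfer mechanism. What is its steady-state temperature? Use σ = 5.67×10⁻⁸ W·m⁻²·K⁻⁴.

At equilibrium, absorbed power = emitted power.
Absorbing cross-section = πr² = 1.295×10⁻⁷ m²; emitting surface = 4πr² = 5.178×10⁻⁷ m² (ratio 4).
(1−a)S·A_cross = εσ·A_surf·T⁴  ⇒  T⁴ = (1−a)S/(4σ).
T⁴ = 0.922·40.2/(4·5.67×10⁻⁸) = 1.634×10⁸ K⁴.
T = (1.634×10⁸)^(1/4).

T ≈ 113 K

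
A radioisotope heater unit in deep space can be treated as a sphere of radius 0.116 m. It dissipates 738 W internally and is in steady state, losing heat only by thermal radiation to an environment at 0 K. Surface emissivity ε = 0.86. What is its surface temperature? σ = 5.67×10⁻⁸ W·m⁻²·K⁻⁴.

T ≈ 547 K

Steady state: internal power = radiated power, P = εσA T⁴.
Radiating area A = 4πr² = 0.1691 m².
T⁴ = P/(εσA) = 738/(0.86·5.67×10⁻⁸·0.1691) = 8.951×10¹⁰ K⁴.
T = (8.951×10¹⁰)^(1/4).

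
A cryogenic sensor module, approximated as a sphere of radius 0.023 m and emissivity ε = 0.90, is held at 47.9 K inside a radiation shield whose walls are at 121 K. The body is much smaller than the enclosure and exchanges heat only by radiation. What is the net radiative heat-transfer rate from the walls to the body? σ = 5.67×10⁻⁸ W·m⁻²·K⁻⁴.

For a small grey body in a large enclosure: P_net = εσA(T_body⁴ − T_wall⁴).
A = 4πr² = 0.006648 m²; T_body⁴ − T_wall⁴ = 5.264×10⁶ − 2.144×10⁸ = -2.091×10⁸ K⁴.
|P_net| = 0.90·5.67×10⁻⁸·0.006648·2.091×10⁸.

P_net ≈ 0.0709 W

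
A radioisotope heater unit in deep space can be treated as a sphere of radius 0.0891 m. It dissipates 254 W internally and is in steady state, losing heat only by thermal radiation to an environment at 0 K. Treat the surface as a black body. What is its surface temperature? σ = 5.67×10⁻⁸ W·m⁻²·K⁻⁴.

Steady state: internal power = radiated power, P = εσA T⁴.
Radiating area A = 4πr² = 0.09976 m².
T⁴ = P/(εσA) = 254/(1.0·5.67×10⁻⁸·0.09976) = 4.490×10¹⁰ K⁴.
T = (4.490×10¹⁰)^(1/4).

T ≈ 460 K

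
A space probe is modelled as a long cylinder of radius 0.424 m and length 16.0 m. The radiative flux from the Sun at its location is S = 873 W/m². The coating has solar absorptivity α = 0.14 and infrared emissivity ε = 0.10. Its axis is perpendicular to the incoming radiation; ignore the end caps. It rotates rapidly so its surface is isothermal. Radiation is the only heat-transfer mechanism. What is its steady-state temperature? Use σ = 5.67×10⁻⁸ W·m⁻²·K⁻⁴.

T ≈ 288 K

At equilibrium, absorbed power = emitted power.
Absorbing cross-section = 2rL = 13.57 m²; emitting surface = 2πrL = 42.63 m² (ratio π).
αS·A_cross = εσ·A_surf·T⁴  ⇒  T⁴ = αS/(ε·πσ).
T⁴ = 0.140·873/(0.10·π·5.67×10⁻⁸) = 6.861×10⁹ K⁴.
T = (6.861×10⁹)^(1/4).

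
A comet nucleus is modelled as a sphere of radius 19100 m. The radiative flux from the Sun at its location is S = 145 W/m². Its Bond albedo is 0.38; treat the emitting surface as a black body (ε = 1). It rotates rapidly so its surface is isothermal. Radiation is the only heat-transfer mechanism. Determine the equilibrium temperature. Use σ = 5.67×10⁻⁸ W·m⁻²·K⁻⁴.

At equilibrium, absorbed power = emitted power.
Absorbing cross-section = πr² = 1.146×10⁹ m²; emitting surface = 4πr² = 4.584×10⁹ m² (ratio 4).
(1−a)S·A_cross = εσ·A_surf·T⁴  ⇒  T⁴ = (1−a)S/(4σ).
T⁴ = 0.620·145/(4·5.67×10⁻⁸) = 3.964×10⁸ K⁴.
T = (3.964×10⁸)^(1/4).

T ≈ 141 K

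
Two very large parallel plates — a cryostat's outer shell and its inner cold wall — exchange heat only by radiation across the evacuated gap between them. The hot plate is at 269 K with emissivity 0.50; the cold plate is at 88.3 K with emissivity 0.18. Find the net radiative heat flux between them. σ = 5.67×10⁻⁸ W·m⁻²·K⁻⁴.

q ≈ 44.8 W/m²

For two infinite grey parallel plates, q = σ(T₁⁴ − T₂⁴)/(1/ε₁ + 1/ε₂ − 1).
T₁⁴ − T₂⁴ = 5.236×10⁹ − 6.079×10⁷ = 5.175×10⁹ K⁴.
1/ε₁ + 1/ε₂ − 1 = 2.000 + 5.556 − 1 = 6.556.
q = 5.67×10⁻⁸ × 5.175×10⁹ / 6.556.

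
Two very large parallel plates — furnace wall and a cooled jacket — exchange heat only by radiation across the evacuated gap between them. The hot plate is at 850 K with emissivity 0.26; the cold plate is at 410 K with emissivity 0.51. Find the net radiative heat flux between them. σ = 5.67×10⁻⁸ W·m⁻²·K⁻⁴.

For two infinite grey parallel plates, q = σ(T₁⁴ − T₂⁴)/(1/ε₁ + 1/ε₂ − 1).
T₁⁴ − T₂⁴ = 5.220×10¹¹ − 2.826×10¹⁰ = 4.937×10¹¹ K⁴.
1/ε₁ + 1/ε₂ − 1 = 3.846 + 1.961 − 1 = 4.807.
q = 5.67×10⁻⁸ × 4.937×10¹¹ / 4.807.

q ≈ 5820 W/m²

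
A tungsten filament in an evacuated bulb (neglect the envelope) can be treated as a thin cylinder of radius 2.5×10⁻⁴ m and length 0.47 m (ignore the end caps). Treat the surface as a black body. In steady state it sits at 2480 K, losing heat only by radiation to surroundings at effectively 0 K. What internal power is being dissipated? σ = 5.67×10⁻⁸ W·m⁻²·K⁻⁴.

P ≈ 1580 W

Steady state: P = εσA T⁴.
A = 2πrL = 7.383×10⁻⁴ m²; T⁴ = (2480)⁴ = 3.783×10¹³ K⁴.
P = 1.0 × 5.67×10⁻⁸ × 7.383×10⁻⁴ × 3.783×10¹³.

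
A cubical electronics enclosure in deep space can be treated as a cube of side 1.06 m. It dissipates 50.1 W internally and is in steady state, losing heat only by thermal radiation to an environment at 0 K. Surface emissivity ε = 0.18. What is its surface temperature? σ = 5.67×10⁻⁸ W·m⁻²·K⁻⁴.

T ≈ 164 K

Steady state: internal power = radiated power, P = εσA T⁴.
Radiating area A = 6L² = 6.742 m².
T⁴ = P/(εσA) = 50.1/(0.18·5.67×10⁻⁸·6.742) = 7.281×10⁸ K⁴.
T = (7.281×10⁸)^(1/4).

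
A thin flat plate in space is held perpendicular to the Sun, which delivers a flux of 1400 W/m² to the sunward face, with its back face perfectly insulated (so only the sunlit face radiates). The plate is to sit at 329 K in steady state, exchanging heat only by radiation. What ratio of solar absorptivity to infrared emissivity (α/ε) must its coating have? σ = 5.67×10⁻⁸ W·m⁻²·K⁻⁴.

α/ε ≈ 0.475

Balance: αS·A = εσ·1A·T⁴ ⇒ α/ε = σT⁴/S.
α/ε = 5.67×10⁻⁸·(329)⁴/1400 = 5.67×10⁻⁸·1.172×10¹⁰/1400.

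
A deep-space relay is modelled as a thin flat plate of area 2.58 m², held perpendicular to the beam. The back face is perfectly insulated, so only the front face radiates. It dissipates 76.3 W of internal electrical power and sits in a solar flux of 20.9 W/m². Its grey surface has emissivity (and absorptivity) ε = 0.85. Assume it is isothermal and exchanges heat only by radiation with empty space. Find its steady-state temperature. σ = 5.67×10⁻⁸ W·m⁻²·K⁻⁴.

At steady state, absorbed solar power + internal power = radiated power.
Absorbed: α·S·A_cross = 0.85·20.9·2.580 = 45.83 W (cross-section A).
Total input = 45.83 + 76.3 = 122.1 W.
Radiated: εσ·A_surf·T⁴ with A_surf = A = 2.580 m².
T⁴ = 122.1/(0.85·5.67×10⁻⁸·2.580) = 9.822×10⁸ K⁴.

T ≈ 177 K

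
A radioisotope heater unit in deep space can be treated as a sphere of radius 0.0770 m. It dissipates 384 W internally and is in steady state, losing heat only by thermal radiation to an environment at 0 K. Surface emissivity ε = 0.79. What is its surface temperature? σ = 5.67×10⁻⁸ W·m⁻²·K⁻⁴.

T ≈ 582 K

Steady state: internal power = radiated power, P = εσA T⁴.
Radiating area A = 4πr² = 0.07451 m².
T⁴ = P/(εσA) = 384/(0.79·5.67×10⁻⁸·0.07451) = 1.151×10¹¹ K⁴.
T = (1.151×10¹¹)^(1/4).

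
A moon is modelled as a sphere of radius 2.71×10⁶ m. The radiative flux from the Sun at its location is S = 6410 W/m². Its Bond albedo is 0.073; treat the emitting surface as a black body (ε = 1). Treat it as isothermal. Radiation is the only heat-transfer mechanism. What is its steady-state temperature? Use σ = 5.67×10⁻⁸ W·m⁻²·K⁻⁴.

T ≈ 402 K

At equilibrium, absorbed power = emitted power.
Absorbing cross-section = πr² = 2.307×10¹³ m²; emitting surface = 4πr² = 9.229×10¹³ m² (ratio 4).
(1−a)S·A_cross = εσ·A_surf·T⁴  ⇒  T⁴ = (1−a)S/(4σ).
T⁴ = 0.927·6410/(4·5.67×10⁻⁸) = 2.620×10¹⁰ K⁴.
T = (2.620×10¹⁰)^(1/4).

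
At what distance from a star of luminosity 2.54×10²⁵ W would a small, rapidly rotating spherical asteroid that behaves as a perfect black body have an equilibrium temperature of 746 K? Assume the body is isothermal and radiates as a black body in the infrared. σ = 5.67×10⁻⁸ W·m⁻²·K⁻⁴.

For an isothermal black-emitting sphere, (1−a)S·πr² = σ·4πr²·T⁴ ⇒ S = 4σT⁴/(1−a).
S = 4·5.67×10⁻⁸·(746)⁴/1.00 = 70240 W/m².
Flux falls as S = L/(4πd²), so d = √(L/(4πS)) = √(2.54×10²⁵/(4π·70240)).

d ≈ 5.36×10⁹ m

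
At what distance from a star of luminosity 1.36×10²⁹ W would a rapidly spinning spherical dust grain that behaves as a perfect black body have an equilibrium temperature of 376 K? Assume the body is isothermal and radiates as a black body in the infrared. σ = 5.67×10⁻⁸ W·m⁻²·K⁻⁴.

d ≈ 1.55×10¹² m

For an isothermal black-emitting sphere, (1−a)S·πr² = σ·4πr²·T⁴ ⇒ S = 4σT⁴/(1−a).
S = 4·5.67×10⁻⁸·(376)⁴/1.00 = 4533 W/m².
Flux falls as S = L/(4πd²), so d = √(L/(4πS)) = √(1.36×10²⁹/(4π·4533)).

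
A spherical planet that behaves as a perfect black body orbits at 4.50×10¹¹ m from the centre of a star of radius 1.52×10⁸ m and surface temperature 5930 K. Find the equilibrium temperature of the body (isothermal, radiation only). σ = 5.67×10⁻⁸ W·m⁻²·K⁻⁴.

T ≈ 77.1 K

The star's surface emits σT_*⁴; at distance d the flux is S = σT_*⁴(R_*/d)².
S = 5.67×10⁻⁸·(5930)⁴·(1.52×10⁸/4.50×10¹¹)² = 8.000 W/m².
For an isothermal sphere T⁴ = (1−a)S/(4σ) = 3.527×10⁷ K⁴.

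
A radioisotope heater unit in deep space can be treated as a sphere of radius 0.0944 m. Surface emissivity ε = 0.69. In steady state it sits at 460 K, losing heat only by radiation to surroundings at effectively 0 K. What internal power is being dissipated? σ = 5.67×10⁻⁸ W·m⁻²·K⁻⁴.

P ≈ 196 W

Steady state: P = εσA T⁴.
A = 4πr² = 0.1120 m²; T⁴ = (460)⁴ = 4.477×10¹⁰ K⁴.
P = 0.69 × 5.67×10⁻⁸ × 0.1120 × 4.477×10¹⁰.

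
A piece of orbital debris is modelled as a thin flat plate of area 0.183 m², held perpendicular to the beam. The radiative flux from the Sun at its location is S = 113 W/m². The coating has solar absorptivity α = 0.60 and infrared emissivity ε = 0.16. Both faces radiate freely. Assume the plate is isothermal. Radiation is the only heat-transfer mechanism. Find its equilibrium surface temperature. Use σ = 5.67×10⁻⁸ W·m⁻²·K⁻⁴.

T ≈ 247 K

At equilibrium, absorbed power = emitted power.
Absorbing cross-section = A = 0.1830 m²; emitting surface = 2A = 0.3660 m² (ratio 2).
αS·A_cross = εσ·A_surf·T⁴  ⇒  T⁴ = αS/(ε·2σ).
T⁴ = 0.600·113/(0.16·2·5.67×10⁻⁸) = 3.737×10⁹ K⁴.
T = (3.737×10⁹)^(1/4).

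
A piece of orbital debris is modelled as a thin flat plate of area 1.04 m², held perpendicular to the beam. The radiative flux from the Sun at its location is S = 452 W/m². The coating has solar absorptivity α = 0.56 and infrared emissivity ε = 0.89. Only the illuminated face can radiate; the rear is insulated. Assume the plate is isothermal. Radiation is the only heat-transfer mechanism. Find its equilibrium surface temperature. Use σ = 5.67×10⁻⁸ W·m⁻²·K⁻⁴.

T ≈ 266 K

At equilibrium, absorbed power = emitted power.
Absorbing cross-section = A = 1.040 m²; emitting surface = A = 1.040 m² (ratio 1).
αS·A_cross = εσ·A_surf·T⁴  ⇒  T⁴ = αS/(ε·1σ).
T⁴ = 0.560·452/(0.89·1·5.67×10⁻⁸) = 5.016×10⁹ K⁴.
T = (5.016×10⁹)^(1/4).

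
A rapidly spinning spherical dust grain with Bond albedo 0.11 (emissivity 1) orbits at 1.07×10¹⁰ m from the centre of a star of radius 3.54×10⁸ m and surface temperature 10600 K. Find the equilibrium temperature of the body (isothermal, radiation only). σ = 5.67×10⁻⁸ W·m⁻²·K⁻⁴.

T ≈ 1320 K

The star's surface emits σT_*⁴; at distance d the flux is S = σT_*⁴(R_*/d)².
S = 5.67×10⁻⁸·(10600)⁴·(3.54×10⁸/1.07×10¹⁰)² = 7.835×10⁵ W/m².
For an isothermal sphere T⁴ = (1−a)S/(4σ) = 3.075×10¹² K⁴.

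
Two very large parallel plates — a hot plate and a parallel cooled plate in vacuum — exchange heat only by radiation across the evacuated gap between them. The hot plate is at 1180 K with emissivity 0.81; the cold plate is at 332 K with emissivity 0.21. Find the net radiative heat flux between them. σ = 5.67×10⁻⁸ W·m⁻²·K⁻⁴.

q ≈ 21900 W/m²

For two infinite grey parallel plates, q = σ(T₁⁴ − T₂⁴)/(1/ε₁ + 1/ε₂ − 1).
T₁⁴ − T₂⁴ = 1.939×10¹² − 1.215×10¹⁰ = 1.927×10¹² K⁴.
1/ε₁ + 1/ε₂ − 1 = 1.235 + 4.762 − 1 = 4.996.
q = 5.67×10⁻⁸ × 1.927×10¹² / 4.996.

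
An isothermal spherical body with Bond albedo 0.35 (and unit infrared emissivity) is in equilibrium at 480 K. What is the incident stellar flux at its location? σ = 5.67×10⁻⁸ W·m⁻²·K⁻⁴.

S ≈ 18500 W/m²

(1−a)S·πr² = σ·4πr²·T⁴ ⇒ S = 4σT⁴/(1−a).
S = 4·5.67×10⁻⁸·5.308×10¹⁰/0.650.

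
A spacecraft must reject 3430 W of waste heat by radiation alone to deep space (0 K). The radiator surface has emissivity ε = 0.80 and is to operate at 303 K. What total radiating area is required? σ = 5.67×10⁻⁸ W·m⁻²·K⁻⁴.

P = εσA T⁴ ⇒ A = P/(εσT⁴).
T⁴ = 8.429×10⁹ K⁴.
A = 3430/(0.80 × 5.67×10⁻⁸ × 8.429×10⁹).

A ≈ 8.97 m²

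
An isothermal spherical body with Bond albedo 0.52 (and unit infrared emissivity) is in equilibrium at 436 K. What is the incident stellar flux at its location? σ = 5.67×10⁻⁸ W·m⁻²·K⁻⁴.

(1−a)S·πr² = σ·4πr²·T⁴ ⇒ S = 4σT⁴/(1−a).
S = 4·5.67×10⁻⁸·3.614×10¹⁰/0.480.

S ≈ 17100 W/m²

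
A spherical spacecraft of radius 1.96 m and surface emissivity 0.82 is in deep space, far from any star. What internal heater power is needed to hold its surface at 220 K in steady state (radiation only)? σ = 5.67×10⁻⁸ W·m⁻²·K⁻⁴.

P ≈ 5260 W

P = εσ·4πr²·T⁴.
4πr² = 48.27 m²; T⁴ = 2.343×10⁹ K⁴.
P = 0.82·5.67×10⁻⁸·48.27·2.343×10⁹.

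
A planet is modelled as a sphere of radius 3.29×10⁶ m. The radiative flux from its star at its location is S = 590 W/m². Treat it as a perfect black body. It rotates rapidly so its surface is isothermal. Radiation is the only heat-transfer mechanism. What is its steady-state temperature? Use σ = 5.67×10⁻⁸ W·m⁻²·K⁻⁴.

At equilibrium, absorbed power = emitted power.
Absorbing cross-section = πr² = 3.400×10¹³ m²; emitting surface = 4πr² = 1.360×10¹⁴ m² (ratio 4).
S·A_cross = εσ·A_surf·T⁴  ⇒  T⁴ = S/(4σ).
T⁴ = 1.00·590/(4·5.67×10⁻⁸) = 2.601×10⁹ K⁴.
T = (2.601×10⁹)^(1/4).

T ≈ 226 K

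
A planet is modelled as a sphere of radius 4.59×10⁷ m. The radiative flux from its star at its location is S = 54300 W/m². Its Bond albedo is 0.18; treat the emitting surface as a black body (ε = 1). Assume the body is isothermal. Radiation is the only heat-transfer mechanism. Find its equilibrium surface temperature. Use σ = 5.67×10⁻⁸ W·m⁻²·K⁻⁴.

T ≈ 666 K

At equilibrium, absorbed power = emitted power.
Absorbing cross-section = πr² = 6.619×10¹⁵ m²; emitting surface = 4πr² = 2.647×10¹⁶ m² (ratio 4).
(1−a)S·A_cross = εσ·A_surf·T⁴  ⇒  T⁴ = (1−a)S/(4σ).
T⁴ = 0.820·54300/(4·5.67×10⁻⁸) = 1.963×10¹¹ K⁴.
T = (1.963×10¹¹)^(1/4).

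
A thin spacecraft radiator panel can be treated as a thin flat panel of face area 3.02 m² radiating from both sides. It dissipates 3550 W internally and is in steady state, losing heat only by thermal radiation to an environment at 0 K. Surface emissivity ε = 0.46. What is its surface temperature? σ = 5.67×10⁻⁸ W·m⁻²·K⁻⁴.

T ≈ 387 K

Steady state: internal power = radiated power, P = εσA T⁴.
Radiating area A = 2·3.02 = 6.040 m².
T⁴ = P/(εσA) = 3550/(0.46·5.67×10⁻⁸·6.040) = 2.253×10¹⁰ K⁴.
T = (2.253×10¹⁰)^(1/4).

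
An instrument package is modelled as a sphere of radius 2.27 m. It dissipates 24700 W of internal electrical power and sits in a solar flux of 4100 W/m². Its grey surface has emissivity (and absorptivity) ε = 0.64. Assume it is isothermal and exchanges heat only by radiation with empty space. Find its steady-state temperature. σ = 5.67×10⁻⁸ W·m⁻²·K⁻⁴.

T ≈ 411 K

At steady state, absorbed solar power + internal power = radiated power.
Absorbed: α·S·A_cross = 0.64·4100·16.19 = 42480 W (cross-section πr²).
Total input = 42480 + 24700 = 67180 W.
Radiated: εσ·A_surf·T⁴ with A_surf = 4πr² = 64.75 m².
T⁴ = 67180/(0.64·5.67×10⁻⁸·64.75) = 2.859×10¹⁰ K⁴.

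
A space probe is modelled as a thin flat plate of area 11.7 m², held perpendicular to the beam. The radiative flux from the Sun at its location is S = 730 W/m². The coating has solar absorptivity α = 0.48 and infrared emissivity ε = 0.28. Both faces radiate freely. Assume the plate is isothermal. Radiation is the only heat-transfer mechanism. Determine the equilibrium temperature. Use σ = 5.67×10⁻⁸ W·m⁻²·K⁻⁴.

T ≈ 324 K

At equilibrium, absorbed power = emitted power.
Absorbing cross-section = A = 11.70 m²; emitting surface = 2A = 23.40 m² (ratio 2).
αS·A_cross = εσ·A_surf·T⁴  ⇒  T⁴ = αS/(ε·2σ).
T⁴ = 0.480·730/(0.28·2·5.67×10⁻⁸) = 1.104×10¹⁰ K⁴.
T = (1.104×10¹⁰)^(1/4).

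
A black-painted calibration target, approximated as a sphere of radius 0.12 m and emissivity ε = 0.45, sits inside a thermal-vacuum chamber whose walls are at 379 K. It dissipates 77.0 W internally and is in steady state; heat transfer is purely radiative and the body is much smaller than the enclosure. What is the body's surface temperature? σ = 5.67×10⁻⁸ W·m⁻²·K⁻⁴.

For a small grey body in a large enclosure, net radiated power = εσA(T⁴ − T_w⁴).
Steady state: P = εσA(T⁴ − T_w⁴) with A = 4πr² = 0.1810 m².
T⁴ = P/(εσA) + T_w⁴ = 77.0/(0.45·5.67×10⁻⁸·0.1810) + (379)⁴
    = 1.668×10¹⁰ + 2.063×10¹⁰ = 3.731×10¹⁰ K⁴.

T ≈ 439 K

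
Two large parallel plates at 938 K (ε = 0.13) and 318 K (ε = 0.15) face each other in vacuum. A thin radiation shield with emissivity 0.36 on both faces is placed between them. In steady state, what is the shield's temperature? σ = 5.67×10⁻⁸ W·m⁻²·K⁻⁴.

In steady state the net flux on the hot side equals that on the cold side.
σ(T₁⁴−T_s⁴)/D₁ = σ(T_s⁴−T₂⁴)/D₂, with D₁ = 1/ε₁+1/ε_s−1 = 9.470, D₂ = 1/ε_s+1/ε₂−1 = 8.444.
Solve for T_s⁴: T_s⁴ = (D₂·T₁⁴ + D₁·T₂⁴)/(D₁+D₂) = 3.703×10¹¹ K⁴.

T_s ≈ 780 K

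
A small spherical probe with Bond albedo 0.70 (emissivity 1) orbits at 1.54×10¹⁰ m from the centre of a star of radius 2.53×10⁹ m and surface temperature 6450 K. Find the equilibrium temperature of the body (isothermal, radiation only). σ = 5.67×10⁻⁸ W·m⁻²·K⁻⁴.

The star's surface emits σT_*⁴; at distance d the flux is S = σT_*⁴(R_*/d)².
S = 5.67×10⁻⁸·(6450)⁴·(2.53×10⁹/1.54×10¹⁰)² = 2.649×10⁶ W/m².
For an isothermal sphere T⁴ = (1−a)S/(4σ) = 3.503×10¹² K⁴.

T ≈ 1370 K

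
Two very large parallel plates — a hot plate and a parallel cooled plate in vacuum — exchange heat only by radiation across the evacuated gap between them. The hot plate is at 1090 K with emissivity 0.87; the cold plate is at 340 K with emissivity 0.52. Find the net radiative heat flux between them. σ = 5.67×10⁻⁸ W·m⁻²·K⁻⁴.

q ≈ 38300 W/m²

For two infinite grey parallel plates, q = σ(T₁⁴ − T₂⁴)/(1/ε₁ + 1/ε₂ − 1).
T₁⁴ − T₂⁴ = 1.412×10¹² − 1.336×10¹⁰ = 1.398×10¹² K⁴.
1/ε₁ + 1/ε₂ − 1 = 1.149 + 1.923 − 1 = 2.073.
q = 5.67×10⁻⁸ × 1.398×10¹² / 2.073.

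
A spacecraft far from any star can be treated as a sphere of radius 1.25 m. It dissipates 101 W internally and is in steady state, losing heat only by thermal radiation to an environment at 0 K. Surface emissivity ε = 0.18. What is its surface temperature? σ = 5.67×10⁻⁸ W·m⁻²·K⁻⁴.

Steady state: internal power = radiated power, P = εσA T⁴.
Radiating area A = 4πr² = 19.63 m².
T⁴ = P/(εσA) = 101/(0.18·5.67×10⁻⁸·19.63) = 5.040×10⁸ K⁴.
T = (5.040×10⁸)^(1/4).

T ≈ 150 K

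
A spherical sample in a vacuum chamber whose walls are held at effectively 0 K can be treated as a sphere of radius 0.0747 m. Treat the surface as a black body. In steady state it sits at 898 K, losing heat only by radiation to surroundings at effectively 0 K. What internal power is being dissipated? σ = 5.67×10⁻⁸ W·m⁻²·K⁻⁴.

Steady state: P = εσA T⁴.
A = 4πr² = 0.07012 m²; T⁴ = (898)⁴ = 6.503×10¹¹ K⁴.
P = 1.0 × 5.67×10⁻⁸ × 0.07012 × 6.503×10¹¹.

P ≈ 2590 W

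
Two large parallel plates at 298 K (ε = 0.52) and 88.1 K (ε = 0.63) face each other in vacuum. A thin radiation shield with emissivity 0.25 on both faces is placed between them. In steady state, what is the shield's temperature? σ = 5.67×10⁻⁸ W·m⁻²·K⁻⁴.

T_s ≈ 249 K

In steady state the net flux on the hot side equals that on the cold side.
σ(T₁⁴−T_s⁴)/D₁ = σ(T_s⁴−T₂⁴)/D₂, with D₁ = 1/ε₁+1/ε_s−1 = 4.923, D₂ = 1/ε_s+1/ε₂−1 = 4.587.
Solve for T_s⁴: T_s⁴ = (D₂·T₁⁴ + D₁·T₂⁴)/(D₁+D₂) = 3.835×10⁹ K⁴.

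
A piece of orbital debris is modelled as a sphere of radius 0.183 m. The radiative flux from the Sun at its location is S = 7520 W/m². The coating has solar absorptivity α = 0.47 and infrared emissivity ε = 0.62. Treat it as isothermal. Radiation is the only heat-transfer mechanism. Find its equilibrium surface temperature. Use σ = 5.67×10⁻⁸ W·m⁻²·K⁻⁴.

At equilibrium, absorbed power = emitted power.
Absorbing cross-section = πr² = 0.1052 m²; emitting surface = 4πr² = 0.4208 m² (ratio 4).
αS·A_cross = εσ·A_surf·T⁴  ⇒  T⁴ = αS/(ε·4σ).
T⁴ = 0.470·7520/(0.62·4·5.67×10⁻⁸) = 2.514×10¹⁰ K⁴.
T = (2.514×10¹⁰)^(1/4).

T ≈ 398 K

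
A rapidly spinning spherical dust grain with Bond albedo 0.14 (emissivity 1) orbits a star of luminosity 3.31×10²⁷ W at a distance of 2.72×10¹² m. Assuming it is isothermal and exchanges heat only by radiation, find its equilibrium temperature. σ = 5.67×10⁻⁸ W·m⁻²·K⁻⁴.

First find the stellar flux at distance d: S = L/(4πd²) = 3.31×10²⁷/(4π·(2.72×10¹²)²) = 35.60 W/m².
For an isothermal sphere, absorbed (1−a)S·πr² = emitted σ·4πr²·T⁴, so T⁴ = (1−a)S/(4σ).
T⁴ = 0.860·35.60/(4·5.67×10⁻⁸) = 1.350×10⁸ K⁴.

T ≈ 108 K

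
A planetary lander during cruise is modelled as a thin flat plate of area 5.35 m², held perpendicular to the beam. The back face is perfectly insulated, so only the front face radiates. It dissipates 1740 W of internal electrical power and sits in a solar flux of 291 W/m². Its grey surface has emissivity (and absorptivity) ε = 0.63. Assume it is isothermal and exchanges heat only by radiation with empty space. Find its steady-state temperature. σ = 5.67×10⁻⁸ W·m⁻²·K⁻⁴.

At steady state, absorbed solar power + internal power = radiated power.
Absorbed: α·S·A_cross = 0.63·291·5.350 = 980.8 W (cross-section A).
Total input = 980.8 + 1740 = 2721 W.
Radiated: εσ·A_surf·T⁴ with A_surf = A = 5.350 m².
T⁴ = 2721/(0.63·5.67×10⁻⁸·5.350) = 1.424×10¹⁰ K⁴.

T ≈ 345 K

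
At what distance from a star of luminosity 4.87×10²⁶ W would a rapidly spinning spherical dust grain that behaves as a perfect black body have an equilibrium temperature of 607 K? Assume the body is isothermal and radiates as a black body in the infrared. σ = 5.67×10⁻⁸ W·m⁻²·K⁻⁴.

For an isothermal black-emitting sphere, (1−a)S·πr² = σ·4πr²·T⁴ ⇒ S = 4σT⁴/(1−a).
S = 4·5.67×10⁻⁸·(607)⁴/1.00 = 30790 W/m².
Flux falls as S = L/(4πd²), so d = √(L/(4πS)) = √(4.87×10²⁶/(4π·30790)).

d ≈ 3.55×10¹⁰ m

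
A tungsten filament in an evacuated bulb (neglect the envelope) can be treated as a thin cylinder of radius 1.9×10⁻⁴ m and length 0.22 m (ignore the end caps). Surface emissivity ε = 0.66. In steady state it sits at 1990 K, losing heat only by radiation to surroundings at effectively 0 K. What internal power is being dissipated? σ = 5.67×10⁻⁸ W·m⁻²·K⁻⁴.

P ≈ 154 W

Steady state: P = εσA T⁴.
A = 2πrL = 2.626×10⁻⁴ m²; T⁴ = (1990)⁴ = 1.568×10¹³ K⁴.
P = 0.66 × 5.67×10⁻⁸ × 2.626×10⁻⁴ × 1.568×10¹³.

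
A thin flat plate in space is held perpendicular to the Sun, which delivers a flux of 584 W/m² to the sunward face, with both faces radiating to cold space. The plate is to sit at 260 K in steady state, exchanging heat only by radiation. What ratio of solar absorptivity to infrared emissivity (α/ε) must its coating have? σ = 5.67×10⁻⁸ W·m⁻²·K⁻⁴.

α/ε ≈ 0.887

Balance: αS·A = εσ·2A·T⁴ ⇒ α/ε = 2σT⁴/S.
α/ε = 2·5.67×10⁻⁸·(260)⁴/584 = 2·5.67×10⁻⁸·4.570×10⁹/584.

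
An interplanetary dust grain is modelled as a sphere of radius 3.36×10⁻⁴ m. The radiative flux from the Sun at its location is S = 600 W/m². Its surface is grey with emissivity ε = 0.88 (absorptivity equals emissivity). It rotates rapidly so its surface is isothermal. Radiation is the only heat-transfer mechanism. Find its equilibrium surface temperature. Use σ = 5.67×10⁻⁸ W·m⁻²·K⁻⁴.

T ≈ 227 K

At equilibrium, absorbed power = emitted power.
Absorbing cross-section = πr² = 3.547×10⁻⁷ m²; emitting surface = 4πr² = 1.419×10⁻⁶ m² (ratio 4).
εS·A_cross = εσ·A_surf·T⁴  ⇒  T⁴ = S/(4σ)   (ε cancels).
T⁴ = 600/(4·5.67×10⁻⁸) = 2.646×10⁹ K⁴.
T = (2.646×10⁹)^(1/4).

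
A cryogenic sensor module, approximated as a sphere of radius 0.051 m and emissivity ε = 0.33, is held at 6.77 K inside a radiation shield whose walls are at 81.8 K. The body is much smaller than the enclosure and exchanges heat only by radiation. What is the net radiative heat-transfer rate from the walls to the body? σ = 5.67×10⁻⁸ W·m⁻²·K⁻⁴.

For a small grey body in a large enclosure: P_net = εσA(T_body⁴ − T_wall⁴).
A = 4πr² = 0.03269 m²; T_body⁴ − T_wall⁴ = 2101 − 4.477×10⁷ = -4.477×10⁷ K⁴.
|P_net| = 0.33·5.67×10⁻⁸·0.03269·4.477×10⁷.

P_net ≈ 0.0274 W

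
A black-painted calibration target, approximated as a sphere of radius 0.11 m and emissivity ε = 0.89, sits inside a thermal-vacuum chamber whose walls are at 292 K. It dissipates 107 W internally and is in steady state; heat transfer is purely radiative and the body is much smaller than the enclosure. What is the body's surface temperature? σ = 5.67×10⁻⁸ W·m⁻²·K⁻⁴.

For a small grey body in a large enclosure, net radiated power = εσA(T⁴ − T_w⁴).
Steady state: P = εσA(T⁴ − T_w⁴) with A = 4πr² = 0.1521 m².
T⁴ = P/(εσA) + T_w⁴ = 107/(0.89·5.67×10⁻⁸·0.1521) + (292)⁴
    = 1.394×10¹⁰ + 7.270×10⁹ = 2.121×10¹⁰ K⁴.

T ≈ 382 K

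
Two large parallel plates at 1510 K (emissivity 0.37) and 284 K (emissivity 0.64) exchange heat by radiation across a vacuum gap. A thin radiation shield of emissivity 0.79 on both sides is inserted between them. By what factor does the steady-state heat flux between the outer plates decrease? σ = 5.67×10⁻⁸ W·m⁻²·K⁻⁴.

factor ≈ 1.47

Without shield: q₀ = σΔ(T⁴)/(1/ε₁+1/ε₂−1) with denominator 3.265.
With shield the two gaps are in series; the resistances add: (1/ε₁+1/ε_s−1)+(1/ε_s+1/ε₂−1) = 2.969+1.828 = 4.797.
Heat-flux ratio q₀/q = 4.797/3.265.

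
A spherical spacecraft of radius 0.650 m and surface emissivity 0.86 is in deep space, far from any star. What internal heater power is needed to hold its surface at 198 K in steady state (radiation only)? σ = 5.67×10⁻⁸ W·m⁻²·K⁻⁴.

P = εσ·4πr²·T⁴.
4πr² = 5.309 m²; T⁴ = 1.537×10⁹ K⁴.
P = 0.86·5.67×10⁻⁸·5.309·1.537×10⁹.

P ≈ 398 W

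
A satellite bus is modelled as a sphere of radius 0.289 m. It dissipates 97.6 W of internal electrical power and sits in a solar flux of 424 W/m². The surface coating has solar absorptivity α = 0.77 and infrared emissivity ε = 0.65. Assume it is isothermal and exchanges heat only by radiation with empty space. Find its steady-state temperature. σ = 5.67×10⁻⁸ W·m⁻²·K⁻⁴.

At steady state, absorbed solar power + internal power = radiated power.
Absorbed: α·S·A_cross = 0.77·424·0.2624 = 85.66 W (cross-section πr²).
Total input = 85.66 + 97.6 = 183.3 W.
Radiated: εσ·A_surf·T⁴ with A_surf = 4πr² = 1.050 m².
T⁴ = 183.3/(0.65·5.67×10⁻⁸·1.050) = 4.738×10⁹ K⁴.

T ≈ 262 K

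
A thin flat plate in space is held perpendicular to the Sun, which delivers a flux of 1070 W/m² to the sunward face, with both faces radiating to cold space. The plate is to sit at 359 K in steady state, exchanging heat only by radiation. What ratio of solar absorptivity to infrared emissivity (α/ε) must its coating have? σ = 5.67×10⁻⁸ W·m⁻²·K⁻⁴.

α/ε ≈ 1.76

Balance: αS·A = εσ·2A·T⁴ ⇒ α/ε = 2σT⁴/S.
α/ε = 2·5.67×10⁻⁸·(359)⁴/1070 = 2·5.67×10⁻⁸·1.661×10¹⁰/1070.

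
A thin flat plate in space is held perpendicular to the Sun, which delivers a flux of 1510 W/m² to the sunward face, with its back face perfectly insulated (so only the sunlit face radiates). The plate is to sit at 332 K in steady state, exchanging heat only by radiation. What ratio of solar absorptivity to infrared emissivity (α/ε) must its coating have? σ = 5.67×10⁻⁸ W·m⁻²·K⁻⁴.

Balance: αS·A = εσ·1A·T⁴ ⇒ α/ε = σT⁴/S.
α/ε = 5.67×10⁻⁸·(332)⁴/1510 = 5.67×10⁻⁸·1.215×10¹⁰/1510.

α/ε ≈ 0.456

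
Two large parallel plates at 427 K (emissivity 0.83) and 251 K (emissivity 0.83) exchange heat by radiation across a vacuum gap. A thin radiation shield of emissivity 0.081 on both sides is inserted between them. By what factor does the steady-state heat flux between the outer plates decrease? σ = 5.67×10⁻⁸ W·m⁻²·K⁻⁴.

Without shield: q₀ = σΔ(T⁴)/(1/ε₁+1/ε₂−1) with denominator 1.410.
With shield the two gaps are in series; the resistances add: (1/ε₁+1/ε_s−1)+(1/ε_s+1/ε₂−1) = 12.55+12.55 = 25.10.
Heat-flux ratio q₀/q = 25.10/1.410.

factor ≈ 17.8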